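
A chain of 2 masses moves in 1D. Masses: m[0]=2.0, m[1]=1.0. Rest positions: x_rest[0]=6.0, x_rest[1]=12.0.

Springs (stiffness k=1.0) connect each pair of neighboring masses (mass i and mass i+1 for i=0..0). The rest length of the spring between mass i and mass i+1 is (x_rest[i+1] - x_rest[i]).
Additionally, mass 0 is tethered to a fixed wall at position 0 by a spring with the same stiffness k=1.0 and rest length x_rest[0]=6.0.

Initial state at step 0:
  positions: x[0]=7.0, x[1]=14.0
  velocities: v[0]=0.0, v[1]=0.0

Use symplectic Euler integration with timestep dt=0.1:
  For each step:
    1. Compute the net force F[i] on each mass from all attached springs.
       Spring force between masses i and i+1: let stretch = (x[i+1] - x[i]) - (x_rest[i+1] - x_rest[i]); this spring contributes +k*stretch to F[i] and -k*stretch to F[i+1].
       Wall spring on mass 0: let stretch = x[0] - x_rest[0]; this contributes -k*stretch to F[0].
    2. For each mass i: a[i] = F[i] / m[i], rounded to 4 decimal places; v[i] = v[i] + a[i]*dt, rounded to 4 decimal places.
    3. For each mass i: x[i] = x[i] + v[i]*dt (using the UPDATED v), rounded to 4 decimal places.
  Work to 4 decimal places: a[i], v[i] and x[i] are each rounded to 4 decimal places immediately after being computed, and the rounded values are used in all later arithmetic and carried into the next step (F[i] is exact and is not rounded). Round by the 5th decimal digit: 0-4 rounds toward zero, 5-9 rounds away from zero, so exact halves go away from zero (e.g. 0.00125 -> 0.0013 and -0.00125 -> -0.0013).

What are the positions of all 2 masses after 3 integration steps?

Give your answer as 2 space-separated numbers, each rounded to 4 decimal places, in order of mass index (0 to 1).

Answer: 6.9998 13.9405

Derivation:
Step 0: x=[7.0000 14.0000] v=[0.0000 0.0000]
Step 1: x=[7.0000 13.9900] v=[0.0000 -0.1000]
Step 2: x=[7.0000 13.9701] v=[-0.0005 -0.1990]
Step 3: x=[6.9998 13.9405] v=[-0.0020 -0.2960]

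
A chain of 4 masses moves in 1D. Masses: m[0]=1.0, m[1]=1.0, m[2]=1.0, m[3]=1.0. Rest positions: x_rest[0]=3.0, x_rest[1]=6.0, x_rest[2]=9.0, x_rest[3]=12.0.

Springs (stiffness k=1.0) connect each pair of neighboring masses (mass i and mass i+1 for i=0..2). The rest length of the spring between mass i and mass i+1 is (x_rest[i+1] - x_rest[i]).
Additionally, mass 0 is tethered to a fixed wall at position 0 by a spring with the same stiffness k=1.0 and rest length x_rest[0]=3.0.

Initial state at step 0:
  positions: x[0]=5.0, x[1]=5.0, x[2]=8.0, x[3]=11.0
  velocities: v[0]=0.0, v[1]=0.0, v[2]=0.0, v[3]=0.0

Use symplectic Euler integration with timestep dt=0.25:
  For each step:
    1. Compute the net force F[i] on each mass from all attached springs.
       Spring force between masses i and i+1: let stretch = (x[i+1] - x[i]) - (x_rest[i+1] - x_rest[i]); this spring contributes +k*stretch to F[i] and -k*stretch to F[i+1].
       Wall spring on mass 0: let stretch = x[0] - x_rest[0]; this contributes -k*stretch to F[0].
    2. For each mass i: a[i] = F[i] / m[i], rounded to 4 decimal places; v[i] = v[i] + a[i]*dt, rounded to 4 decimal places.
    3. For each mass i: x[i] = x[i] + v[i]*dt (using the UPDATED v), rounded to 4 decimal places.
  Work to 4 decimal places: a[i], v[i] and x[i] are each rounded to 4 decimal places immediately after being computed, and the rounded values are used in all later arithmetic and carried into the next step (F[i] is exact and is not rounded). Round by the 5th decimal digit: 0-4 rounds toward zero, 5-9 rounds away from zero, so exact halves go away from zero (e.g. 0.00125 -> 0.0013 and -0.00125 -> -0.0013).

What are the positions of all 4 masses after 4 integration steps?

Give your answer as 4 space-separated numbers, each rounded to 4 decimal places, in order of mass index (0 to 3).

Step 0: x=[5.0000 5.0000 8.0000 11.0000] v=[0.0000 0.0000 0.0000 0.0000]
Step 1: x=[4.6875 5.1875 8.0000 11.0000] v=[-1.2500 0.7500 0.0000 0.0000]
Step 2: x=[4.1133 5.5195 8.0117 11.0000] v=[-2.2969 1.3281 0.0469 0.0000]
Step 3: x=[3.3699 5.9194 8.0544 11.0007] v=[-2.9737 1.5996 0.1709 0.0029]
Step 4: x=[2.5752 6.2934 8.1478 11.0048] v=[-3.1788 1.4960 0.3737 0.0163]

Answer: 2.5752 6.2934 8.1478 11.0048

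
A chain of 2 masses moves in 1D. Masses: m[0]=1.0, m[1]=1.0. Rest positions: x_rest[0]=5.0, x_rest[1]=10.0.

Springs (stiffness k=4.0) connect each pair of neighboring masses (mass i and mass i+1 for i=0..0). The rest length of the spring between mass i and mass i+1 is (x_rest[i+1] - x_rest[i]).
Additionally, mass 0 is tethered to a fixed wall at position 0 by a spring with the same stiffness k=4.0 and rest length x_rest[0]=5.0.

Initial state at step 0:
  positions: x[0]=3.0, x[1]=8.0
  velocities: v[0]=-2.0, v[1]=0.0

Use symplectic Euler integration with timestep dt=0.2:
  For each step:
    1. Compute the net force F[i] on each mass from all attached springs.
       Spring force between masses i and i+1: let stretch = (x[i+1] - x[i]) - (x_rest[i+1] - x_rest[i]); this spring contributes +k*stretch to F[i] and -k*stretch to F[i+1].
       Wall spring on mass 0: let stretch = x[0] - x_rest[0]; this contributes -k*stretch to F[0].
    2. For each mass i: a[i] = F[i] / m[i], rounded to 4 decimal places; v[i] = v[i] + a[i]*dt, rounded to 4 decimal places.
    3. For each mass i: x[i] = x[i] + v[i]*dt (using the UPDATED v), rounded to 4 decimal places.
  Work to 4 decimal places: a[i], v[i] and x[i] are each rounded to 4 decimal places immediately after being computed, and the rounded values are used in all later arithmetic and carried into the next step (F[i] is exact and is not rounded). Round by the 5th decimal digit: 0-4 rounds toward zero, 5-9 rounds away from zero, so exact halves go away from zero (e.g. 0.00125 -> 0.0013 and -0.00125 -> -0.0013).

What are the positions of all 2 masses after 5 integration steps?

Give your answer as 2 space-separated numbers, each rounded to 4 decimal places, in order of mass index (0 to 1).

Answer: 4.8629 8.4596

Derivation:
Step 0: x=[3.0000 8.0000] v=[-2.0000 0.0000]
Step 1: x=[2.9200 8.0000] v=[-0.4000 0.0000]
Step 2: x=[3.1856 7.9872] v=[1.3280 -0.0640]
Step 3: x=[3.7098 8.0061] v=[2.6208 0.0947]
Step 4: x=[4.3278 8.1376] v=[3.0900 0.6577]
Step 5: x=[4.8629 8.4596] v=[2.6756 1.6099]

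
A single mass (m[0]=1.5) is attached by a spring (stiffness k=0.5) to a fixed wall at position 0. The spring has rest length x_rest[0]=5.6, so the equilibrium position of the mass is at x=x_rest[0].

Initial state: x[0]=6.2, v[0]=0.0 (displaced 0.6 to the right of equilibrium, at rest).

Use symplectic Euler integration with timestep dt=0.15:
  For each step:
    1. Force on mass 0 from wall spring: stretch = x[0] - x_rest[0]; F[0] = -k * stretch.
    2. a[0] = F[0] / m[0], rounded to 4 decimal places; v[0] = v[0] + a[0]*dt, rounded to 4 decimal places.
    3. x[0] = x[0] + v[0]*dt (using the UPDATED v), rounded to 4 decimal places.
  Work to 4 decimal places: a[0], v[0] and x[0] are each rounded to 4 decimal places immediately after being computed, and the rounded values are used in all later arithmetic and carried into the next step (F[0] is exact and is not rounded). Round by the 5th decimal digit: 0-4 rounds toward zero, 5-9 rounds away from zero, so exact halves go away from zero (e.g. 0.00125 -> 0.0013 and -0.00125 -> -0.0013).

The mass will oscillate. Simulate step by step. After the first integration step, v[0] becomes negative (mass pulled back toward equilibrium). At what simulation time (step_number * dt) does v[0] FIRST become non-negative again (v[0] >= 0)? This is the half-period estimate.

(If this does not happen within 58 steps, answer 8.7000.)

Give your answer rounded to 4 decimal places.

Answer: 5.5500

Derivation:
Step 0: x=[6.2000] v=[0.0000]
Step 1: x=[6.1955] v=[-0.0300]
Step 2: x=[6.1865] v=[-0.0598]
Step 3: x=[6.1731] v=[-0.0891]
Step 4: x=[6.1554] v=[-0.1178]
Step 5: x=[6.1336] v=[-0.1456]
Step 6: x=[6.1078] v=[-0.1723]
Step 7: x=[6.0781] v=[-0.1977]
Step 8: x=[6.0449] v=[-0.2216]
Step 9: x=[6.0083] v=[-0.2438]
Step 10: x=[5.9687] v=[-0.2642]
Step 11: x=[5.9263] v=[-0.2826]
Step 12: x=[5.8815] v=[-0.2989]
Step 13: x=[5.8346] v=[-0.3130]
Step 14: x=[5.7859] v=[-0.3247]
Step 15: x=[5.7358] v=[-0.3340]
Step 16: x=[5.6847] v=[-0.3408]
Step 17: x=[5.6330] v=[-0.3450]
Step 18: x=[5.5810] v=[-0.3467]
Step 19: x=[5.5291] v=[-0.3458]
Step 20: x=[5.4778] v=[-0.3423]
Step 21: x=[5.4274] v=[-0.3362]
Step 22: x=[5.3783] v=[-0.3276]
Step 23: x=[5.3308] v=[-0.3165]
Step 24: x=[5.2854] v=[-0.3030]
Step 25: x=[5.2423] v=[-0.2873]
Step 26: x=[5.2019] v=[-0.2694]
Step 27: x=[5.1645] v=[-0.2495]
Step 28: x=[5.1303] v=[-0.2277]
Step 29: x=[5.0997] v=[-0.2042]
Step 30: x=[5.0728] v=[-0.1792]
Step 31: x=[5.0499] v=[-0.1528]
Step 32: x=[5.0311] v=[-0.1253]
Step 33: x=[5.0166] v=[-0.0969]
Step 34: x=[5.0064] v=[-0.0677]
Step 35: x=[5.0007] v=[-0.0380]
Step 36: x=[4.9995] v=[-0.0080]
Step 37: x=[5.0028] v=[0.0220]
First v>=0 after going negative at step 37, time=5.5500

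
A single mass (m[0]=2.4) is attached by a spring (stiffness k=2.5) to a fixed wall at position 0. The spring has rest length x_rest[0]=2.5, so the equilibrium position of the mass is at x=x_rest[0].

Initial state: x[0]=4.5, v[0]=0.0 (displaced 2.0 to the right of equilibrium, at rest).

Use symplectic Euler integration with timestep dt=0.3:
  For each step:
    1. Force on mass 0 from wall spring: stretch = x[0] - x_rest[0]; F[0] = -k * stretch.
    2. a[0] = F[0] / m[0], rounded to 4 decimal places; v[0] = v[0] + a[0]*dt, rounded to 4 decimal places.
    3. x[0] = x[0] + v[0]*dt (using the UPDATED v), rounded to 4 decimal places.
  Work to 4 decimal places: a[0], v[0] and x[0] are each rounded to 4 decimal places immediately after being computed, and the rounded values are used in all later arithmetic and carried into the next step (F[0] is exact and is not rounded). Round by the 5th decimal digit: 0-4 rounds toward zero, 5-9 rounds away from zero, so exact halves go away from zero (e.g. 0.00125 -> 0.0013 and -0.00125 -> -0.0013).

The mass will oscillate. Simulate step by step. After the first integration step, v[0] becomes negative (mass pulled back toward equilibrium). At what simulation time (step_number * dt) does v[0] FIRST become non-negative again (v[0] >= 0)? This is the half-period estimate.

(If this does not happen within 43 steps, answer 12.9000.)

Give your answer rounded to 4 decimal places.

Step 0: x=[4.5000] v=[0.0000]
Step 1: x=[4.3125] v=[-0.6250]
Step 2: x=[3.9551] v=[-1.1914]
Step 3: x=[3.4613] v=[-1.6461]
Step 4: x=[2.8774] v=[-1.9465]
Step 5: x=[2.2581] v=[-2.0644]
Step 6: x=[1.6615] v=[-1.9888]
Step 7: x=[1.1435] v=[-1.7268]
Step 8: x=[0.7526] v=[-1.3029]
Step 9: x=[0.5256] v=[-0.7568]
Step 10: x=[0.4837] v=[-0.1398]
Step 11: x=[0.6308] v=[0.4903]
First v>=0 after going negative at step 11, time=3.3000

Answer: 3.3000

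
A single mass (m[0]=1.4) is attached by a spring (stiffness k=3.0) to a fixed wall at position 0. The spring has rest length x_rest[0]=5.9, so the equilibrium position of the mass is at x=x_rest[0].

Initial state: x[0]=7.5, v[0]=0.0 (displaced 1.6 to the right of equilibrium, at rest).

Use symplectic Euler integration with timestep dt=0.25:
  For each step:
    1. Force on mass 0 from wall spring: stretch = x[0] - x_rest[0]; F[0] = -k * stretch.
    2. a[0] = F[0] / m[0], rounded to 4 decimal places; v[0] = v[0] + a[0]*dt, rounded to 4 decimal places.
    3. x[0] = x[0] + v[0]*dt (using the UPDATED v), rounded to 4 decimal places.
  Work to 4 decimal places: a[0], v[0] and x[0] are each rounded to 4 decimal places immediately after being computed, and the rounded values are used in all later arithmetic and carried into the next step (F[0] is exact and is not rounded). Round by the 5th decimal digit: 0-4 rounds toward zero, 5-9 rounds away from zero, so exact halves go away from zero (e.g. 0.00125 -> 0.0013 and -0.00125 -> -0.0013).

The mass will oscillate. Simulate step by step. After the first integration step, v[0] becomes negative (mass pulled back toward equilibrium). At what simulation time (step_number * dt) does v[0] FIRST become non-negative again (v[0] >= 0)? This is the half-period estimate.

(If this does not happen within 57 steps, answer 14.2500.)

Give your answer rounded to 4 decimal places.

Answer: 2.2500

Derivation:
Step 0: x=[7.5000] v=[0.0000]
Step 1: x=[7.2857] v=[-0.8572]
Step 2: x=[6.8858] v=[-1.5996]
Step 3: x=[6.3539] v=[-2.1277]
Step 4: x=[5.7612] v=[-2.3709]
Step 5: x=[5.1871] v=[-2.2966]
Step 6: x=[4.7084] v=[-1.9147]
Step 7: x=[4.3893] v=[-1.2764]
Step 8: x=[4.2725] v=[-0.4671]
Step 9: x=[4.3737] v=[0.4048]
First v>=0 after going negative at step 9, time=2.2500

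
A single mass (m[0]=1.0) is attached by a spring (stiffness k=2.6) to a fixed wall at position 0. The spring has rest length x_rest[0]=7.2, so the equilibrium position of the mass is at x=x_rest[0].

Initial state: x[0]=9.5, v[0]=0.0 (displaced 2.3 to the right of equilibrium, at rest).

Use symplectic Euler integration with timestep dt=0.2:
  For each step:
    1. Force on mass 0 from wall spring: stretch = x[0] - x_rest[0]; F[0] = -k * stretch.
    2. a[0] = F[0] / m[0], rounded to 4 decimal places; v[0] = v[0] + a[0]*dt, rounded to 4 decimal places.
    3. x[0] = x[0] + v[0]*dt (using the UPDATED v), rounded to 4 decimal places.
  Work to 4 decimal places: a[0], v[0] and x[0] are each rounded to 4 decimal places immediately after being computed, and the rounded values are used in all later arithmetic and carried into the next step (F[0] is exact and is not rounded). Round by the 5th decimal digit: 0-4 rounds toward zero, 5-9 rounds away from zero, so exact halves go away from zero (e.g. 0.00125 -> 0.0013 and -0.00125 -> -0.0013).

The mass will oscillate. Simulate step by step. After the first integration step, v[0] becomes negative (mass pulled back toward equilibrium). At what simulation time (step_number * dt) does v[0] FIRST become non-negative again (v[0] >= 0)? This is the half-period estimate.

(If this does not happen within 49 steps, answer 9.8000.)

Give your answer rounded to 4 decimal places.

Answer: 2.0000

Derivation:
Step 0: x=[9.5000] v=[0.0000]
Step 1: x=[9.2608] v=[-1.1960]
Step 2: x=[8.8073] v=[-2.2676]
Step 3: x=[8.1866] v=[-3.1034]
Step 4: x=[7.4633] v=[-3.6164]
Step 5: x=[6.7126] v=[-3.7533]
Step 6: x=[6.0126] v=[-3.4999]
Step 7: x=[5.4361] v=[-2.8825]
Step 8: x=[5.0430] v=[-1.9653]
Step 9: x=[4.8743] v=[-0.8437]
Step 10: x=[4.9474] v=[0.3657]
First v>=0 after going negative at step 10, time=2.0000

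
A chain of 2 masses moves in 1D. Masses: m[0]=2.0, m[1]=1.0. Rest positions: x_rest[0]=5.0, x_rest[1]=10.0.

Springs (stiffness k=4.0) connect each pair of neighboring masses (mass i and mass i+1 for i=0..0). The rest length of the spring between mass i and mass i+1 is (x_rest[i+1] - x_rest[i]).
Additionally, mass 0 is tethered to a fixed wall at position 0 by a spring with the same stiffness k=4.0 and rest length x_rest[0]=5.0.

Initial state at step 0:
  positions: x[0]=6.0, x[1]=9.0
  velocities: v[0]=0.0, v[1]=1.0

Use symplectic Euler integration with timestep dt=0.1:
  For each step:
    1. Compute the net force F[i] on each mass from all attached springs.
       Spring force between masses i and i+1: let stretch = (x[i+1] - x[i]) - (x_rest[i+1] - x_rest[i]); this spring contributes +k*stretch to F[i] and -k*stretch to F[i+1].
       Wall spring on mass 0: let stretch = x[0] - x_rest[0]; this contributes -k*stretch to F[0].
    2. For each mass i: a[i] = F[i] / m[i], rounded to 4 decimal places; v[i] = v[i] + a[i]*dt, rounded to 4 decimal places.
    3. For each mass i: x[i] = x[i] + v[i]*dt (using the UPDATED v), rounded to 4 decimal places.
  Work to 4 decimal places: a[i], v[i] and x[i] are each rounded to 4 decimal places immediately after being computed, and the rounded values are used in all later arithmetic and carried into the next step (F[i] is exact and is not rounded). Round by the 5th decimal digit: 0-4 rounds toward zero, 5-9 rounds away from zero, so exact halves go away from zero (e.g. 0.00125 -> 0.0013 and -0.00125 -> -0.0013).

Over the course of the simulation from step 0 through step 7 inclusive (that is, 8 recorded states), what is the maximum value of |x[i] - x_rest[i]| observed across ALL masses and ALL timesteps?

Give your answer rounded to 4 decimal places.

Answer: 1.1151

Derivation:
Step 0: x=[6.0000 9.0000] v=[0.0000 1.0000]
Step 1: x=[5.9400 9.1800] v=[-0.6000 1.8000]
Step 2: x=[5.8260 9.4304] v=[-1.1400 2.5040]
Step 3: x=[5.6676 9.7366] v=[-1.5843 3.0622]
Step 4: x=[5.4772 10.0801] v=[-1.9040 3.4346]
Step 5: x=[5.2693 10.4394] v=[-2.0789 3.5934]
Step 6: x=[5.0594 10.7919] v=[-2.0987 3.5254]
Step 7: x=[4.8630 11.1151] v=[-1.9641 3.2324]
Max displacement = 1.1151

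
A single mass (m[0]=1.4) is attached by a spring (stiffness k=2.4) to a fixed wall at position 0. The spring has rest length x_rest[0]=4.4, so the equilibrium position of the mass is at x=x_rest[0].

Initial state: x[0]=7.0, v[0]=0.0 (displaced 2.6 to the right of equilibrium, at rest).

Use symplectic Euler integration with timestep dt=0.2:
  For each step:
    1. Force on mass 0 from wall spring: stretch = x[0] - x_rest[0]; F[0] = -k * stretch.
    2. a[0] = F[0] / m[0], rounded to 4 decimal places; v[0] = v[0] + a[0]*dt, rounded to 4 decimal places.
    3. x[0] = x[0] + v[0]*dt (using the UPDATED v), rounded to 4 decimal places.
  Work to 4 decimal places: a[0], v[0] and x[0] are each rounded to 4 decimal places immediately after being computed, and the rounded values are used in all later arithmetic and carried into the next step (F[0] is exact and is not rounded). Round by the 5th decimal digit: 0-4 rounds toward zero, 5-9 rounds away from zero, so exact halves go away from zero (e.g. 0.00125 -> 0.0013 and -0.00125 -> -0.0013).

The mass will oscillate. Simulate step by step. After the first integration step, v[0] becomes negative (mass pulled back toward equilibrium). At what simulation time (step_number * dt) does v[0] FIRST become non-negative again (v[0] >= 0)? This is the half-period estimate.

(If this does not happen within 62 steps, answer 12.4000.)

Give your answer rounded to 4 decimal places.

Answer: 2.4000

Derivation:
Step 0: x=[7.0000] v=[0.0000]
Step 1: x=[6.8217] v=[-0.8914]
Step 2: x=[6.4774] v=[-1.7217]
Step 3: x=[5.9906] v=[-2.4340]
Step 4: x=[5.3947] v=[-2.9793]
Step 5: x=[4.7306] v=[-3.3203]
Step 6: x=[4.0439] v=[-3.4336]
Step 7: x=[3.3816] v=[-3.3115]
Step 8: x=[2.7891] v=[-2.9623]
Step 9: x=[2.3071] v=[-2.4100]
Step 10: x=[1.9686] v=[-1.6924]
Step 11: x=[1.7968] v=[-0.8588]
Step 12: x=[1.8035] v=[0.0337]
First v>=0 after going negative at step 12, time=2.4000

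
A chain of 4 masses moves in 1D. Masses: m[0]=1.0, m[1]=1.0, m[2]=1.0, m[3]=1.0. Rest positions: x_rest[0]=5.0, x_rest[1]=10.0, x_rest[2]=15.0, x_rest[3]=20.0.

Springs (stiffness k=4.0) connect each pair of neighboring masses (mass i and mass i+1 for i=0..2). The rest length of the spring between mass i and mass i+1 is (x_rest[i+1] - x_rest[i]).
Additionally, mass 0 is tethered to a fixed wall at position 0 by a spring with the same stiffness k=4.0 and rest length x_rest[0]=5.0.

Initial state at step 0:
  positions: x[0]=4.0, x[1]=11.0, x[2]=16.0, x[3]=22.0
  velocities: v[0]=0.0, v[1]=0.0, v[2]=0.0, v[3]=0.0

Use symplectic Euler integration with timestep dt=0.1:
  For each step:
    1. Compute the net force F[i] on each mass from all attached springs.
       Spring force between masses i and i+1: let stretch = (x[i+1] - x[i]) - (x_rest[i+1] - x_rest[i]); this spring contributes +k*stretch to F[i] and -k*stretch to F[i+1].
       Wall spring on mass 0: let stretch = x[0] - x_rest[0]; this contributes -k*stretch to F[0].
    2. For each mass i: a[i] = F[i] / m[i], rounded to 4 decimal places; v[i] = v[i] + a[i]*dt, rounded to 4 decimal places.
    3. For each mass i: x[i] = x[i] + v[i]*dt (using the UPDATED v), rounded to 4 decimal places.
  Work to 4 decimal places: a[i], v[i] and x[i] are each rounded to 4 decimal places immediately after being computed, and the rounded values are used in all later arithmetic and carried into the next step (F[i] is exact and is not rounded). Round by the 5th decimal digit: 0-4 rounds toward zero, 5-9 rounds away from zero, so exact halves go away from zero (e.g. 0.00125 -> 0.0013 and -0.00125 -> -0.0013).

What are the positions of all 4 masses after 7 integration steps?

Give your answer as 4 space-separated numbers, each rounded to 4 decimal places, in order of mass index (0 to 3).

Answer: 6.0389 10.0237 16.3506 21.1999

Derivation:
Step 0: x=[4.0000 11.0000 16.0000 22.0000] v=[0.0000 0.0000 0.0000 0.0000]
Step 1: x=[4.1200 10.9200 16.0400 21.9600] v=[1.2000 -0.8000 0.4000 -0.4000]
Step 2: x=[4.3472 10.7728 16.1120 21.8832] v=[2.2720 -1.4720 0.7200 -0.7680]
Step 3: x=[4.6575 10.5821 16.2013 21.7756] v=[3.1034 -1.9066 0.8928 -1.0765]
Step 4: x=[5.0185 10.3792 16.2888 21.6450] v=[3.6102 -2.0288 0.8748 -1.3062]
Step 5: x=[5.3932 10.1983 16.3541 21.5001] v=[3.7471 -1.8092 0.6534 -1.4487]
Step 6: x=[5.7444 10.0714 16.3791 21.3494] v=[3.5119 -1.2689 0.2495 -1.5071]
Step 7: x=[6.0389 10.0237 16.3506 21.1999] v=[2.9449 -0.4766 -0.2855 -1.4952]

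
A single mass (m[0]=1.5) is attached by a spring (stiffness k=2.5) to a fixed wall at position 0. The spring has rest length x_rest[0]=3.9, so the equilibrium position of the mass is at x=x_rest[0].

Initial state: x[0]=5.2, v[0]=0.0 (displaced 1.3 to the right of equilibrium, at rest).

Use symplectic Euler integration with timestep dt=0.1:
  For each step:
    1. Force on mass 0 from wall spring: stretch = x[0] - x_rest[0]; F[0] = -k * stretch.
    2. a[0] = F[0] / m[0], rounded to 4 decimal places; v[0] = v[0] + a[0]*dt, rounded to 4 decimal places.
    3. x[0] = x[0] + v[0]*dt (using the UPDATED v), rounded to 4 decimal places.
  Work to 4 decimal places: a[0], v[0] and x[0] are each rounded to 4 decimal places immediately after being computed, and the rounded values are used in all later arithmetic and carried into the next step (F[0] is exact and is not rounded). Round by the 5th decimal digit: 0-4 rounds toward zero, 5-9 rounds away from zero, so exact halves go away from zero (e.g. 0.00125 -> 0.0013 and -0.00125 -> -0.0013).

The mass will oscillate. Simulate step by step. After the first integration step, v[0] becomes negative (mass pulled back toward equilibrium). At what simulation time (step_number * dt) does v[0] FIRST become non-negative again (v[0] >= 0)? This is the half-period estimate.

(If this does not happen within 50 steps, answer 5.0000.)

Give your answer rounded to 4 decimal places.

Answer: 2.5000

Derivation:
Step 0: x=[5.2000] v=[0.0000]
Step 1: x=[5.1783] v=[-0.2167]
Step 2: x=[5.1353] v=[-0.4298]
Step 3: x=[5.0717] v=[-0.6357]
Step 4: x=[4.9886] v=[-0.8310]
Step 5: x=[4.8874] v=[-1.0124]
Step 6: x=[4.7697] v=[-1.1770]
Step 7: x=[4.6375] v=[-1.3220]
Step 8: x=[4.4930] v=[-1.4449]
Step 9: x=[4.3386] v=[-1.5437]
Step 10: x=[4.1769] v=[-1.6168]
Step 11: x=[4.0106] v=[-1.6630]
Step 12: x=[3.8425] v=[-1.6814]
Step 13: x=[3.6753] v=[-1.6718]
Step 14: x=[3.5119] v=[-1.6344]
Step 15: x=[3.3549] v=[-1.5697]
Step 16: x=[3.2070] v=[-1.4789]
Step 17: x=[3.0707] v=[-1.3634]
Step 18: x=[2.9482] v=[-1.2252]
Step 19: x=[2.8415] v=[-1.0666]
Step 20: x=[2.7525] v=[-0.8902]
Step 21: x=[2.6826] v=[-0.6990]
Step 22: x=[2.6330] v=[-0.4961]
Step 23: x=[2.6045] v=[-0.2849]
Step 24: x=[2.5976] v=[-0.0690]
Step 25: x=[2.6124] v=[0.1481]
First v>=0 after going negative at step 25, time=2.5000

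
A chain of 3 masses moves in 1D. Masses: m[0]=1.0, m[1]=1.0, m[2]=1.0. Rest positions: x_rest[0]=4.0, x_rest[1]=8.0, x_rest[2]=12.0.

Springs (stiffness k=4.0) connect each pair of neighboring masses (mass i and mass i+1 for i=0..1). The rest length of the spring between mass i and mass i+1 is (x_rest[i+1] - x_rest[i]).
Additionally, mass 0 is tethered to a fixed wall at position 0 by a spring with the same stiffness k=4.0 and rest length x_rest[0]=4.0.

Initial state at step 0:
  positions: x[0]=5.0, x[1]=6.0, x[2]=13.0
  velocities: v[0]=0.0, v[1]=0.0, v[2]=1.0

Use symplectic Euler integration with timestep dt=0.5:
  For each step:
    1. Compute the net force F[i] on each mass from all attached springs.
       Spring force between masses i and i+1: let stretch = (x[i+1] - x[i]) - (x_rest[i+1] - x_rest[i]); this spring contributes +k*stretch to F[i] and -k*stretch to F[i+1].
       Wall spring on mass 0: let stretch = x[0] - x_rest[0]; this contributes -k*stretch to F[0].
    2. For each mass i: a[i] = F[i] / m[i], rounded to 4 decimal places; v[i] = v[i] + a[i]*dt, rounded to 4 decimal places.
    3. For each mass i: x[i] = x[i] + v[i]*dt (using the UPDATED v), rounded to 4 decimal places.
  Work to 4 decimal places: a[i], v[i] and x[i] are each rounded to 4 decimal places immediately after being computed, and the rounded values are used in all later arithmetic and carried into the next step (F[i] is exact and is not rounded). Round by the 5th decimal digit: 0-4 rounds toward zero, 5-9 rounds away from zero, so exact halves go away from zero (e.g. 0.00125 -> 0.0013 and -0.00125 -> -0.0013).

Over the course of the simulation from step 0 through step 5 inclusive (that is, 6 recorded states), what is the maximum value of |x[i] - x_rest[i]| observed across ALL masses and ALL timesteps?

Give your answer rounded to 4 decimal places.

Step 0: x=[5.0000 6.0000 13.0000] v=[0.0000 0.0000 1.0000]
Step 1: x=[1.0000 12.0000 10.5000] v=[-8.0000 12.0000 -5.0000]
Step 2: x=[7.0000 5.5000 13.5000] v=[12.0000 -13.0000 6.0000]
Step 3: x=[4.5000 8.5000 12.5000] v=[-5.0000 6.0000 -2.0000]
Step 4: x=[1.5000 11.5000 11.5000] v=[-6.0000 6.0000 -2.0000]
Step 5: x=[7.0000 4.5000 14.5000] v=[11.0000 -14.0000 6.0000]
Max displacement = 4.0000

Answer: 4.0000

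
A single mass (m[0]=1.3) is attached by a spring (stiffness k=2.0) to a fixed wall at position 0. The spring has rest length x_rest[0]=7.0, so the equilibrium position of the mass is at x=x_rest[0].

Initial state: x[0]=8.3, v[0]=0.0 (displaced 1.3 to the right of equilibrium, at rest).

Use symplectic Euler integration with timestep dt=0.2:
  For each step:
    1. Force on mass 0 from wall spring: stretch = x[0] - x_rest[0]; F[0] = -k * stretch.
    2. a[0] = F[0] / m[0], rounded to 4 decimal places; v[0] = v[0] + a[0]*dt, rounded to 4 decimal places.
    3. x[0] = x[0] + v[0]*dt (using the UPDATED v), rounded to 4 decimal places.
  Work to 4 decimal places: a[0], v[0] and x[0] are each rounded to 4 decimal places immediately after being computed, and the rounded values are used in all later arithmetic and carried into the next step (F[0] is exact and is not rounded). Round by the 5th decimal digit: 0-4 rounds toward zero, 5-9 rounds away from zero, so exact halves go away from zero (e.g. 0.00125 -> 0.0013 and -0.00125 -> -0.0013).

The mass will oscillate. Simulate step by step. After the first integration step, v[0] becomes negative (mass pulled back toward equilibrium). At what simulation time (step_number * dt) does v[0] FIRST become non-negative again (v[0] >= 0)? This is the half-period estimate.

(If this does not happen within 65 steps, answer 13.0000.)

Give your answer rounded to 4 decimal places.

Answer: 2.6000

Derivation:
Step 0: x=[8.3000] v=[0.0000]
Step 1: x=[8.2200] v=[-0.4000]
Step 2: x=[8.0649] v=[-0.7754]
Step 3: x=[7.8443] v=[-1.1031]
Step 4: x=[7.5717] v=[-1.3629]
Step 5: x=[7.2639] v=[-1.5388]
Step 6: x=[6.9399] v=[-1.6200]
Step 7: x=[6.6196] v=[-1.6015]
Step 8: x=[6.3227] v=[-1.4845]
Step 9: x=[6.0675] v=[-1.2761]
Step 10: x=[5.8697] v=[-0.9892]
Step 11: x=[5.7414] v=[-0.6414]
Step 12: x=[5.6906] v=[-0.2541]
Step 13: x=[5.7204] v=[0.1488]
First v>=0 after going negative at step 13, time=2.6000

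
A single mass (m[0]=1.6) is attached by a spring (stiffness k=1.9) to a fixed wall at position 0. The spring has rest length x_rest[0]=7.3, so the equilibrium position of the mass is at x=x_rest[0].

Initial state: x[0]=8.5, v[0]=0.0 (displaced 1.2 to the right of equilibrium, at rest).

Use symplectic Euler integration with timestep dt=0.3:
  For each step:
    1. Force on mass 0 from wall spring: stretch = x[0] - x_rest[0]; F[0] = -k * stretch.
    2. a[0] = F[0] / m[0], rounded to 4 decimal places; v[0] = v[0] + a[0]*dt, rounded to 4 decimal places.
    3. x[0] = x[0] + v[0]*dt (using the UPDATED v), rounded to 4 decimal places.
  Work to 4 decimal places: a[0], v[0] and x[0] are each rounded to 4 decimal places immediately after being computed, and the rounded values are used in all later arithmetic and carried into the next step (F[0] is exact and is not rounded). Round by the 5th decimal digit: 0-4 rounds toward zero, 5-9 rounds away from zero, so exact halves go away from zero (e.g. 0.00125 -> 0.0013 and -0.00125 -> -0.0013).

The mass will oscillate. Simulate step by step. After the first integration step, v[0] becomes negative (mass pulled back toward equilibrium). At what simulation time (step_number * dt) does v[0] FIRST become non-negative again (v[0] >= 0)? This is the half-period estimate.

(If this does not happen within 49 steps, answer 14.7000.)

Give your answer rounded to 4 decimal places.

Answer: 3.0000

Derivation:
Step 0: x=[8.5000] v=[0.0000]
Step 1: x=[8.3718] v=[-0.4275]
Step 2: x=[8.1290] v=[-0.8093]
Step 3: x=[7.7976] v=[-1.1046]
Step 4: x=[7.4130] v=[-1.2819]
Step 5: x=[7.0163] v=[-1.3222]
Step 6: x=[6.6500] v=[-1.2211]
Step 7: x=[6.3532] v=[-0.9895]
Step 8: x=[6.1575] v=[-0.6522]
Step 9: x=[6.0839] v=[-0.2452]
Step 10: x=[6.1403] v=[0.1880]
First v>=0 after going negative at step 10, time=3.0000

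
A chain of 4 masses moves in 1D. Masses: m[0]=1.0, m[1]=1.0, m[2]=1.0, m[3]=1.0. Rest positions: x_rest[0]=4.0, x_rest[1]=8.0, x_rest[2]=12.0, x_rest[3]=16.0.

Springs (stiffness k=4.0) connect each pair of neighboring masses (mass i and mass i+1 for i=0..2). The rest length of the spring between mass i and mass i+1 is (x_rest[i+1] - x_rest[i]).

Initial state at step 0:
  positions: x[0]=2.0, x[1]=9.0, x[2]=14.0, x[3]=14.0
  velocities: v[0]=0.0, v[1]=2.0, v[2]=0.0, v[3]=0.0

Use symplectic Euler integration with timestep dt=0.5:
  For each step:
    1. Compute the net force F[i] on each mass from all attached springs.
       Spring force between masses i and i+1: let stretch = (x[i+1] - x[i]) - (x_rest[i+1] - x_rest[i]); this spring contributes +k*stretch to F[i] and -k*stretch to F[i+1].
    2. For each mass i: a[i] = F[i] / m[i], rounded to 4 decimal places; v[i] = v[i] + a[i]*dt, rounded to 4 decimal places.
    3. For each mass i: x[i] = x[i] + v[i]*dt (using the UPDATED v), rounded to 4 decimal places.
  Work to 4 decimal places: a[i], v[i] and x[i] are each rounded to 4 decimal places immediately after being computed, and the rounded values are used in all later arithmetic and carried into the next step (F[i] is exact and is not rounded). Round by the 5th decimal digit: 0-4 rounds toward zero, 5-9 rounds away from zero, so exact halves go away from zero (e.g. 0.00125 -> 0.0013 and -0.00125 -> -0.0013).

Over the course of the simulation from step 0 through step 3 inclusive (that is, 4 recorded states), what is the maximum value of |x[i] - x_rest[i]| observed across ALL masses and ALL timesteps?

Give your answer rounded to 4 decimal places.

Step 0: x=[2.0000 9.0000 14.0000 14.0000] v=[0.0000 2.0000 0.0000 0.0000]
Step 1: x=[5.0000 8.0000 9.0000 18.0000] v=[6.0000 -2.0000 -10.0000 8.0000]
Step 2: x=[7.0000 5.0000 12.0000 17.0000] v=[4.0000 -6.0000 6.0000 -2.0000]
Step 3: x=[3.0000 11.0000 13.0000 15.0000] v=[-8.0000 12.0000 2.0000 -4.0000]
Max displacement = 3.0000

Answer: 3.0000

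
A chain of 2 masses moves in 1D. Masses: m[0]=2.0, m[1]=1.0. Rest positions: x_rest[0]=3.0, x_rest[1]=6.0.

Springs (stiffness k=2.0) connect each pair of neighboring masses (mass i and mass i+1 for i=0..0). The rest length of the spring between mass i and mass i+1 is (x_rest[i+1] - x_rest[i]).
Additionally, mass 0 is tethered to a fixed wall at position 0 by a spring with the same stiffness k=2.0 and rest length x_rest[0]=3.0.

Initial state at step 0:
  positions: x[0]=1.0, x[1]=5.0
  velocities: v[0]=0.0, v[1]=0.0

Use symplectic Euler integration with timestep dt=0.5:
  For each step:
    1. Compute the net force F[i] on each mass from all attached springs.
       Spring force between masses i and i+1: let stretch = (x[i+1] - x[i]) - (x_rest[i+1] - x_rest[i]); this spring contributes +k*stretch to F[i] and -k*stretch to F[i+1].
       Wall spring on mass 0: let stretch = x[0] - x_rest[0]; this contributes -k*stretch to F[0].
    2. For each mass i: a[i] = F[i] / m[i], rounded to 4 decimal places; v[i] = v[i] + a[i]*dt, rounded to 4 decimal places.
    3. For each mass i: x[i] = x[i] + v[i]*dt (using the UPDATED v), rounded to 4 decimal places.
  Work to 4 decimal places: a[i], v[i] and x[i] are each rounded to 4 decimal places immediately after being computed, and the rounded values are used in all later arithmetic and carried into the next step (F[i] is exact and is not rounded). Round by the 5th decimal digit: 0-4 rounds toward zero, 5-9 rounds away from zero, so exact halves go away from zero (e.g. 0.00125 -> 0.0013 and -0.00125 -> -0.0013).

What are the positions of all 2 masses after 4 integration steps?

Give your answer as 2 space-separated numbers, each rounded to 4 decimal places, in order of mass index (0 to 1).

Step 0: x=[1.0000 5.0000] v=[0.0000 0.0000]
Step 1: x=[1.7500 4.5000] v=[1.5000 -1.0000]
Step 2: x=[2.7500 4.1250] v=[2.0000 -0.7500]
Step 3: x=[3.4063 4.5625] v=[1.3125 0.8750]
Step 4: x=[3.5001 5.9219] v=[0.1875 2.7188]

Answer: 3.5001 5.9219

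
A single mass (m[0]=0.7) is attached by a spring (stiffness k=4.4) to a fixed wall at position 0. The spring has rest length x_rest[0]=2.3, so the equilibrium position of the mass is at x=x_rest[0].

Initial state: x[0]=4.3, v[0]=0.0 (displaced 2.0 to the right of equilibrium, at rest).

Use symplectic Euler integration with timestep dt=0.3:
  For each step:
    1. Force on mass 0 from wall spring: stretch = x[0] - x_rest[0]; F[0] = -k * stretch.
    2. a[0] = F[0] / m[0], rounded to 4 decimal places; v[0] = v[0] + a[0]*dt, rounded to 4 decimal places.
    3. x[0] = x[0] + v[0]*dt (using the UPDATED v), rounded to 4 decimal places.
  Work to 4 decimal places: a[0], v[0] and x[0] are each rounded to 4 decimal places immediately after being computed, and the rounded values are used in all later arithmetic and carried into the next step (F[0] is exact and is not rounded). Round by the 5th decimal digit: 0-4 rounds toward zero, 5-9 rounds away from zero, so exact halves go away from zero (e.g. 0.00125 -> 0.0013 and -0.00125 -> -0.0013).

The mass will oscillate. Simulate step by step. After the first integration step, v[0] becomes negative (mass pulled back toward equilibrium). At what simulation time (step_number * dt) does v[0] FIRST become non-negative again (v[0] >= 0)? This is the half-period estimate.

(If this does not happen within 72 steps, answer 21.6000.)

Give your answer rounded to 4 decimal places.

Answer: 1.5000

Derivation:
Step 0: x=[4.3000] v=[0.0000]
Step 1: x=[3.1686] v=[-3.7714]
Step 2: x=[1.5458] v=[-5.4093]
Step 3: x=[0.3497] v=[-3.9871]
Step 4: x=[0.2569] v=[-0.3094]
Step 5: x=[1.3199] v=[3.5433]
First v>=0 after going negative at step 5, time=1.5000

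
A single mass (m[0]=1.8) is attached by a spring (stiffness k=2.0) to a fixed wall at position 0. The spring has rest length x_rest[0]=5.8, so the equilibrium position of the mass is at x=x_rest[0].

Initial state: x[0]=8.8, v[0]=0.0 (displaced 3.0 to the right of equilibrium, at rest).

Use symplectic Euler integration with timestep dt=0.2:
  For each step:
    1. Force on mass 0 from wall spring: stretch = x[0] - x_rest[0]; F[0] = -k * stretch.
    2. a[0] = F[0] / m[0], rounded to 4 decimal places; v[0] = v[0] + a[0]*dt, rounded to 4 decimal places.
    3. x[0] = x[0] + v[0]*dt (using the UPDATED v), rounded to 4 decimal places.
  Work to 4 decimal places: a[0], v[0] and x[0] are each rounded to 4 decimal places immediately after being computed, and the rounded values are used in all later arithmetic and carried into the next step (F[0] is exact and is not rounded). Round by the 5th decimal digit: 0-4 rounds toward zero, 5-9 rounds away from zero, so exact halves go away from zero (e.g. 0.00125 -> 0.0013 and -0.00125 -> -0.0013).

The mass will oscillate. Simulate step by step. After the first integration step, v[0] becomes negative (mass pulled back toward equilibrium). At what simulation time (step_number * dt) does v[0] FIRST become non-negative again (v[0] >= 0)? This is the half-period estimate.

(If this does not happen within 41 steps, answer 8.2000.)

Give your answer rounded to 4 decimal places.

Step 0: x=[8.8000] v=[0.0000]
Step 1: x=[8.6667] v=[-0.6667]
Step 2: x=[8.4060] v=[-1.3037]
Step 3: x=[8.0294] v=[-1.8828]
Step 4: x=[7.5538] v=[-2.3782]
Step 5: x=[7.0002] v=[-2.7679]
Step 6: x=[6.3933] v=[-3.0346]
Step 7: x=[5.7600] v=[-3.1664]
Step 8: x=[5.1285] v=[-3.1575]
Step 9: x=[4.5268] v=[-3.0083]
Step 10: x=[3.9817] v=[-2.7254]
Step 11: x=[3.5174] v=[-2.3213]
Step 12: x=[3.1546] v=[-1.8141]
Step 13: x=[2.9094] v=[-1.2262]
Step 14: x=[2.7926] v=[-0.5838]
Step 15: x=[2.8095] v=[0.0845]
First v>=0 after going negative at step 15, time=3.0000

Answer: 3.0000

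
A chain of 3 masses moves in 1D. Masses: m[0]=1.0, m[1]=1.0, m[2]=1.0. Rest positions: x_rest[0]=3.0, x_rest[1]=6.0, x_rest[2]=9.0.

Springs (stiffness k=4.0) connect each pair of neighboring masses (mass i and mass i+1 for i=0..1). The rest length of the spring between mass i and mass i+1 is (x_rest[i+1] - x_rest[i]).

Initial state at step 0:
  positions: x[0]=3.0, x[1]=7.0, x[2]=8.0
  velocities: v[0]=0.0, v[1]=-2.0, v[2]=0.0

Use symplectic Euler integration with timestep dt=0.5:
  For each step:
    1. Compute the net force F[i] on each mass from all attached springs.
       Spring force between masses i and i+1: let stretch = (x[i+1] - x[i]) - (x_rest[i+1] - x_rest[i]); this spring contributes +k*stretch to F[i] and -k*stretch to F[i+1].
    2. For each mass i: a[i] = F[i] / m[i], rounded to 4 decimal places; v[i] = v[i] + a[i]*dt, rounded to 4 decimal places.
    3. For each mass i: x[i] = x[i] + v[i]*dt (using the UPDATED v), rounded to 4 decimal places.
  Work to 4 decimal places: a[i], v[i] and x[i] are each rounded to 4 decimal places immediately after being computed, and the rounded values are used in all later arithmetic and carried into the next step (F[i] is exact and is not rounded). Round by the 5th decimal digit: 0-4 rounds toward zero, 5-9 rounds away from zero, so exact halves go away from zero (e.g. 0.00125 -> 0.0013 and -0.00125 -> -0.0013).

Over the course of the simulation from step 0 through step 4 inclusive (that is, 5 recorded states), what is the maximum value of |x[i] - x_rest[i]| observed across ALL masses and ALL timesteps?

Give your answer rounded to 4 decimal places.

Answer: 4.0000

Derivation:
Step 0: x=[3.0000 7.0000 8.0000] v=[0.0000 -2.0000 0.0000]
Step 1: x=[4.0000 3.0000 10.0000] v=[2.0000 -8.0000 4.0000]
Step 2: x=[1.0000 7.0000 8.0000] v=[-6.0000 8.0000 -4.0000]
Step 3: x=[1.0000 6.0000 8.0000] v=[0.0000 -2.0000 0.0000]
Step 4: x=[3.0000 2.0000 9.0000] v=[4.0000 -8.0000 2.0000]
Max displacement = 4.0000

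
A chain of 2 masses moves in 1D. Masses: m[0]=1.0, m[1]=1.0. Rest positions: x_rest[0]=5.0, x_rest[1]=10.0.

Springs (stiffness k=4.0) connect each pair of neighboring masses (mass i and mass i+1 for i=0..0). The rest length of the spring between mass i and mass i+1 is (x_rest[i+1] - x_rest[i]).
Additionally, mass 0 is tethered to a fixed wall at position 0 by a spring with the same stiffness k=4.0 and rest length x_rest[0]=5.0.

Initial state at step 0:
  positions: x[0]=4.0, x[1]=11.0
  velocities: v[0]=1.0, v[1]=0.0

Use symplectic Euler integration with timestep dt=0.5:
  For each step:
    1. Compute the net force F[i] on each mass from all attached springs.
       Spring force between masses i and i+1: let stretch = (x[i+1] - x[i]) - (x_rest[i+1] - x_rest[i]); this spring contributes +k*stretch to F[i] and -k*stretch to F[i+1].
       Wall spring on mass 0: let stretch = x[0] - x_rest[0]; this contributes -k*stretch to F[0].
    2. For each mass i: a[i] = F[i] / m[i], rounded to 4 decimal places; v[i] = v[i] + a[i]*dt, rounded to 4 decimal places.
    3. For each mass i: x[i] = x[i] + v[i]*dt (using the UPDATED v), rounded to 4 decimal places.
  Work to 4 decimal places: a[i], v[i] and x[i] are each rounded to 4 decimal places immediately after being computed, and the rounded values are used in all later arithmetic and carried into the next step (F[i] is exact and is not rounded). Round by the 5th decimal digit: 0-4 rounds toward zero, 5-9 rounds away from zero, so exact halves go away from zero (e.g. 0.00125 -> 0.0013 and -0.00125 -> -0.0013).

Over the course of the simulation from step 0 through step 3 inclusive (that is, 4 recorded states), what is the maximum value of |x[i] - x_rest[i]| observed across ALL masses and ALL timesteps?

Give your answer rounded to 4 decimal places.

Step 0: x=[4.0000 11.0000] v=[1.0000 0.0000]
Step 1: x=[7.5000 9.0000] v=[7.0000 -4.0000]
Step 2: x=[5.0000 10.5000] v=[-5.0000 3.0000]
Step 3: x=[3.0000 11.5000] v=[-4.0000 2.0000]
Max displacement = 2.5000

Answer: 2.5000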